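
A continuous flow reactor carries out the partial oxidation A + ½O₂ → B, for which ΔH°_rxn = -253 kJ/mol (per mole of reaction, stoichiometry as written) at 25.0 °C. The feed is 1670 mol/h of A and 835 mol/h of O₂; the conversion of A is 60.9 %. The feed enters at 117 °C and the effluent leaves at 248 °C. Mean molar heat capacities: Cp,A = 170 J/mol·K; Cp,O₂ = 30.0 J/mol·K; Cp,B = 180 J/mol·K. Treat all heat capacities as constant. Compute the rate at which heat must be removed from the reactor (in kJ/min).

Extent of reaction ξ = 0.609 × 1670 = 1017 mol/h
Reaction term: ξ·ΔH°_rxn = 1017 × -253 = -257310 kJ/h
Sensible, feed 117→25 °C: -28423 kJ/h
Outlet flows (mol/h): A 652.97, O₂ 326.49, B 1017
Sensible, products 25→248 °C: 67762 kJ/h
Q = ΔH = -217970 kJ/h = -60.547 kW
Heat removed = 3632.8 kJ/min

Q_out = 3630 kJ/min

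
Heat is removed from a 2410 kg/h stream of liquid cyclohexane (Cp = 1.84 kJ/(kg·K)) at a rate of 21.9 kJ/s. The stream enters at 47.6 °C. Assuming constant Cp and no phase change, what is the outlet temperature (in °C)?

Q = 21.9 kJ/s = 78840 kJ/h
ΔT = Q/(ṁ·Cp) = 78840/(2410×1.84) = 17.779 K
T_out = 47.6 − 17.779 = 29.821 °C

T_out = 29.8 °C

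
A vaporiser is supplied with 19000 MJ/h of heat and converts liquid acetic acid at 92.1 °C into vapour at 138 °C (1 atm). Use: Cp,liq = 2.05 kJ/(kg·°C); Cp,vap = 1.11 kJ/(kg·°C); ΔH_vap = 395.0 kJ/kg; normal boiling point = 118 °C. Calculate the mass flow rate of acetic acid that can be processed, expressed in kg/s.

ṁ = 11.2 kg/s

Δh = 2.05×(118−92.1) + 395.0 + 1.11×(138−118) = 470.3 kJ/kg
Q = 19000 MJ/h = 5277.8 kJ/s = 5277.8 kJ/s
ṁ = Q/Δh = 5277.8 / 470.3 = 11.222 kg/s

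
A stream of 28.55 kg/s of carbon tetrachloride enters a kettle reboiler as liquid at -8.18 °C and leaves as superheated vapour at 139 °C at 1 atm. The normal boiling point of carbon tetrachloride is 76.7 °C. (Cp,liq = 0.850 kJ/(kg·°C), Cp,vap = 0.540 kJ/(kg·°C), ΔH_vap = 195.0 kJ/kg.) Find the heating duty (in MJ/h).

Q = 30900 MJ/h

liquid -8.18→76.7 °C: 72.148 kJ/kg
vaporisation at 76.7 °C: 195 kJ/kg
vapour 76.7→139 °C: 33.642 kJ/kg
Δh = 72.148 + 195 + 33.642 = 300.79 kJ/kg
Q = ṁ·Δh = 28.55 kg/s × 300.79 kJ/kg = 8587.6 kJ/s
|Q| = 8587.6 kW = 30915 MJ/h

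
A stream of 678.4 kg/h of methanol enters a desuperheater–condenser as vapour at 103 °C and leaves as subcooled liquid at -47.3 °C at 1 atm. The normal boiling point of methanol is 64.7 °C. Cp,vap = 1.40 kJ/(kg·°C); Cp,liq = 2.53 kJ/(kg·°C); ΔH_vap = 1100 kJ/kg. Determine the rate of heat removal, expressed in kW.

vapour 103→64.7 °C: -53.62 kJ/kg
condensation at 64.7 °C: -1100 kJ/kg
liquid 64.7→-47.3 °C: -283.36 kJ/kg
Δh = -53.62 + -1100 + -283.36 = -1437 kJ/kg
Q = ṁ·Δh = 678.4 kg/h × -1437 kJ/kg = -974850 kJ/h
|Q| = 270.79 kW

Q_c = 271 kW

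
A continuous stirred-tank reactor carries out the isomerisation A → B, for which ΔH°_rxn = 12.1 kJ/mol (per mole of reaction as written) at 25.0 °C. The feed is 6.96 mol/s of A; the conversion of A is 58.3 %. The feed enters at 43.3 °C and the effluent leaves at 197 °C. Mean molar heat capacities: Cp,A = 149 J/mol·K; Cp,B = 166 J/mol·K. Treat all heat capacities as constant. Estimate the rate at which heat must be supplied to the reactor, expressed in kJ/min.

Q_in = 13200 kJ/min

Extent of reaction ξ = 0.583 × 6.96 = 4.0577 mol/s
Reaction term: ξ·ΔH°_rxn = 4.0577 × 12.1 = 49.098 kJ/s
Sensible, feed 43.3→25 °C: -18.978 kJ/s
Outlet flows (mol/s): A 2.9023, B 4.0577
Sensible, products 25→197 °C: 190.24 kJ/s
Q = ΔH = 220.36 kJ/s = 220.36 kW
Heat supplied = 13221 kJ/min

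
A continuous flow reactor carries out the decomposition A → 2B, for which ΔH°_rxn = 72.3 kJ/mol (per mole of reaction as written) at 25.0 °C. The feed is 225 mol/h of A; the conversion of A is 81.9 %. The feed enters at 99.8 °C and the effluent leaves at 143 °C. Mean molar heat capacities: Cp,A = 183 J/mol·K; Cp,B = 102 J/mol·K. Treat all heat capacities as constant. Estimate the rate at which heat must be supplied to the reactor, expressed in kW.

Extent of reaction ξ = 0.819 × 225 = 184.27 mol/h
Reaction term: ξ·ΔH°_rxn = 184.27 × 72.3 = 13323 kJ/h
Sensible, feed 99.8→25 °C: -3079.9 kJ/h
Outlet flows (mol/h): A 40.725, B 368.55
Sensible, products 25→143 °C: 5315.3 kJ/h
Q = ΔH = 15558 kJ/h = 4.3218 kW
Heat supplied = 4.3218 kW

Q_in = 4.32 kW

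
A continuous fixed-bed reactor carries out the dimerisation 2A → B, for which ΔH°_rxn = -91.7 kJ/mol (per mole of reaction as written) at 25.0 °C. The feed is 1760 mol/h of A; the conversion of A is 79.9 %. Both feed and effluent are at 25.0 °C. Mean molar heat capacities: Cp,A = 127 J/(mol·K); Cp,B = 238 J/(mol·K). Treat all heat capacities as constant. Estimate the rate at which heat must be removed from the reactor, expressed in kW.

Q_out = 17.9 kW

Extent of reaction ξ = 0.799 × 1760 / 2 = 703.12 mol/h
Reaction term: ξ·ΔH°_rxn = 703.12 × -91.7 = -64476 kJ/h
Q = ΔH = -64476 kJ/h = -17.91 kW
Heat removed = 17.91 kW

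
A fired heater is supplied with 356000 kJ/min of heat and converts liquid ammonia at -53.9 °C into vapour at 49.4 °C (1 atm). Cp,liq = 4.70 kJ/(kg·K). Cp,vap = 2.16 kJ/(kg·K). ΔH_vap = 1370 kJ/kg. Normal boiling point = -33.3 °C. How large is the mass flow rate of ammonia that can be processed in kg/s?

Δh = 4.70×(-33.3−-53.9) + 1370 + 2.16×(49.4−-33.3) = 1645.5 kJ/kg
Q = 356000 kJ/min = 5933.3 kJ/s = 5933.3 kJ/s
ṁ = Q/Δh = 5933.3 / 1645.5 = 3.6059 kg/s

ṁ = 3.61 kg/s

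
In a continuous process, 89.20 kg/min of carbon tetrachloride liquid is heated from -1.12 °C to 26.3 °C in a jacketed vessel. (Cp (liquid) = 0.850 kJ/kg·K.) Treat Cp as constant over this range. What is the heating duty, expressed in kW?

Q = ṁ·Cp·ΔT = 89.20 × 0.850 × (26.3 − -1.12) = 2079 kJ/min
Converting: 2079 / 60 s = 34.65 kW

Q = 34.6 kW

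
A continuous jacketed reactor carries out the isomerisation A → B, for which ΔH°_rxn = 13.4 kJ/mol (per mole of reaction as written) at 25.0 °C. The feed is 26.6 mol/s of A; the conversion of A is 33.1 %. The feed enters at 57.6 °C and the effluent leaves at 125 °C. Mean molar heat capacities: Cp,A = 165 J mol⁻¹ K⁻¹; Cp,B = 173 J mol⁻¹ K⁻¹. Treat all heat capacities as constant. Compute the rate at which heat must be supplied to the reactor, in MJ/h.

Q_in = 1520 MJ/h

Extent of reaction ξ = 0.331 × 26.6 = 8.8046 mol/s
Reaction term: ξ·ΔH°_rxn = 8.8046 × 13.4 = 117.98 kJ/s
Sensible, feed 57.6→25 °C: -143.08 kJ/s
Outlet flows (mol/s): A 17.795, B 8.8046
Sensible, products 25→125 °C: 445.94 kJ/s
Q = ΔH = 420.84 kJ/s = 420.84 kW
Heat supplied = 1515 MJ/h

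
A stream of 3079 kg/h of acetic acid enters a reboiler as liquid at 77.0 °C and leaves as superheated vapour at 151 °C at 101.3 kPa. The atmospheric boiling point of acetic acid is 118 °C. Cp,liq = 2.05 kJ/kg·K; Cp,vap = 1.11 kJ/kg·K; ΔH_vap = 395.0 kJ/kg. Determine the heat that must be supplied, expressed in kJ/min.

Q = 26500 kJ/min

liquid 77.0→118 °C: 84.05 kJ/kg
vaporisation at 118 °C: 395 kJ/kg
vapour 118→151 °C: 36.63 kJ/kg
Δh = 84.05 + 395 + 36.63 = 515.68 kJ/kg
Q = ṁ·Δh = 3079 kg/h × 515.68 kJ/kg = 1.5878e+06 kJ/h
|Q| = 441.05 kW = 26463 kJ/min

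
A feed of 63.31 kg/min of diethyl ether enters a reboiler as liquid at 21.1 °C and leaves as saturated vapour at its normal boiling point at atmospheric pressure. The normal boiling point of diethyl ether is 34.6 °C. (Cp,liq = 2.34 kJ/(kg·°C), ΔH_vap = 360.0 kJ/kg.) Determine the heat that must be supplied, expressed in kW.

liquid 21.1→34.6 °C: 31.59 kJ/kg
vaporisation at 34.6 °C: 360 kJ/kg
Δh = 31.59 + 360 = 391.59 kJ/kg
Q = ṁ·Δh = 63.31 kg/min × 391.59 kJ/kg = 24792 kJ/min
|Q| = 413.19 kW

Q = 413 kW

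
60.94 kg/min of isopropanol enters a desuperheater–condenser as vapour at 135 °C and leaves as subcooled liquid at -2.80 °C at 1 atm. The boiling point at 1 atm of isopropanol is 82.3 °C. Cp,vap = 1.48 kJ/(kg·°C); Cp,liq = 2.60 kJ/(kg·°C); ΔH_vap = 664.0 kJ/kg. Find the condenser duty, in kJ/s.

Q_c = 978 kJ/s

vapour 135→82.3 °C: -77.996 kJ/kg
condensation at 82.3 °C: -664 kJ/kg
liquid 82.3→-2.80 °C: -221.26 kJ/kg
Δh = -77.996 + -664 + -221.26 = -963.26 kJ/kg
Q = ṁ·Δh = 60.94 kg/min × -963.26 kJ/kg = -58701 kJ/min
|Q| = 978.35 kW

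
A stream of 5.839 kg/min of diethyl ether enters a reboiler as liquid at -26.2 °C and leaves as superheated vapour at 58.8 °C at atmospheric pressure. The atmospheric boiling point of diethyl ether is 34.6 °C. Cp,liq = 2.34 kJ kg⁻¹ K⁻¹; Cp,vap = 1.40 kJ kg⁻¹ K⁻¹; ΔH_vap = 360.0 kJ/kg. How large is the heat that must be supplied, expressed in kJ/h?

Q = 188000 kJ/h

liquid -26.2→34.6 °C: 142.27 kJ/kg
vaporisation at 34.6 °C: 360 kJ/kg
vapour 34.6→58.8 °C: 33.88 kJ/kg
Δh = 142.27 + 360 + 33.88 = 536.15 kJ/kg
Q = ṁ·Δh = 5.839 kg/min × 536.15 kJ/kg = 3130.6 kJ/min
|Q| = 52.177 kW = 187840 kJ/h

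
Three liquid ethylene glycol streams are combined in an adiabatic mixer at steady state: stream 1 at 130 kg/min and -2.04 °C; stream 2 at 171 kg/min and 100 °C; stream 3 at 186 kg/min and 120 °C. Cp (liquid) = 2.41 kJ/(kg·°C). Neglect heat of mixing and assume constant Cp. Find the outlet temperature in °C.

No heat crosses the boundary, so H_out = H_in.
T_out = Σ ṁᵢCp,ᵢTᵢ / Σ ṁᵢCp,ᵢ
      = 94363 / 1173.7 = 80.4 °C

T_out = 80.4 °C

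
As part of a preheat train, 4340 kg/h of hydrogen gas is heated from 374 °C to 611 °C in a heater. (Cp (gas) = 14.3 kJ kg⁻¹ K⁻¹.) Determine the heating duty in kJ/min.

Q = ṁ·Cp·ΔT = 4340 × 14.3 × (611 − 374) = 1.4709e+07 kJ/h
Converting: 1.4709e+07 / 3600 s = 4085.7 kW
Heating duty = 245140 kJ/min

Q = 245000 kJ/min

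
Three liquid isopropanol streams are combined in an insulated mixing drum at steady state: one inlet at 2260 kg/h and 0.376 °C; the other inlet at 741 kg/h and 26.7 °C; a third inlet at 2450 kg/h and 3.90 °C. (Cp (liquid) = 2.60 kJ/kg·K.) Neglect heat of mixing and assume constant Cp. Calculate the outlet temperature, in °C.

T_out = 5.54 °C

No heat crosses the boundary, so H_out = H_in.
T_out = Σ ṁᵢCp,ᵢTᵢ / Σ ṁᵢCp,ᵢ
      = 78493 / 14173 = 5.5383 °C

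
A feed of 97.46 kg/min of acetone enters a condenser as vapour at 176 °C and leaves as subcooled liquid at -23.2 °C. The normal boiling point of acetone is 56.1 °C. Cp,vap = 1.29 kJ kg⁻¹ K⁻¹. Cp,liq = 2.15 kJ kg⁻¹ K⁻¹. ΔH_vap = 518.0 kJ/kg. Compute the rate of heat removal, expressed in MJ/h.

Q_c = 4930 MJ/h

vapour 176→56.1 °C: -154.67 kJ/kg
condensation at 56.1 °C: -518 kJ/kg
liquid 56.1→-23.2 °C: -170.49 kJ/kg
Δh = -154.67 + -518 + -170.49 = -843.17 kJ/kg
Q = ṁ·Δh = 97.46 kg/min × -843.17 kJ/kg = -82175 kJ/min
|Q| = 1369.6 kW = 4930.5 MJ/h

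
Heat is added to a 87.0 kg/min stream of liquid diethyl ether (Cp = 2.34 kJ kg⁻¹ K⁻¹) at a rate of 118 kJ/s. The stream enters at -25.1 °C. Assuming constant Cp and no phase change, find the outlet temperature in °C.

Q = 118 kJ/s = 7080 kJ/min
ΔT = Q/(ṁ·Cp) = 7080/(87.0×2.34) = 34.777 K
T_out = -25.1 + 34.777 = 9.6775 °C

T_out = 9.68 °C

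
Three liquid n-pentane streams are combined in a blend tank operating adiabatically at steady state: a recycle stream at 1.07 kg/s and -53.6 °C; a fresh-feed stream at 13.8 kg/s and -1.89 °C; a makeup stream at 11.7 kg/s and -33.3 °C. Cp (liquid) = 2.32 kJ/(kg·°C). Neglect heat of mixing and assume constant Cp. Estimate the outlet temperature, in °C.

Energy balance with Q = 0: Σ ṁᵢCp,ᵢ(T_out − Tᵢ) = 0
T_out = Σ ṁᵢCp,ᵢTᵢ / Σ ṁᵢCp,ᵢ
      = -1097.5 / 61.642 = -17.804 °C

T_out = -17.8 °C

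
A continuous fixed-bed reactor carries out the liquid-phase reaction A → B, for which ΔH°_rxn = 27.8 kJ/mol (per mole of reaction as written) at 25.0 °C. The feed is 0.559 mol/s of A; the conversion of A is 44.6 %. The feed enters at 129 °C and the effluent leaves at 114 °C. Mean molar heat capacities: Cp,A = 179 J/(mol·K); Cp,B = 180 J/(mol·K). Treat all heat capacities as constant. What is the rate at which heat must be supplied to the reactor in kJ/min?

Extent of reaction ξ = 0.446 × 0.559 = 0.24931 mol/s
Reaction term: ξ·ΔH°_rxn = 0.24931 × 27.8 = 6.9309 kJ/s
Sensible, feed 129→25 °C: -10.406 kJ/s
Outlet flows (mol/s): A 0.30969, B 0.24931
Sensible, products 25→114 °C: 8.9276 kJ/s
Q = ΔH = 5.4522 kJ/s = 5.4522 kW
Heat supplied = 327.13 kJ/min

Q_in = 327 kJ/min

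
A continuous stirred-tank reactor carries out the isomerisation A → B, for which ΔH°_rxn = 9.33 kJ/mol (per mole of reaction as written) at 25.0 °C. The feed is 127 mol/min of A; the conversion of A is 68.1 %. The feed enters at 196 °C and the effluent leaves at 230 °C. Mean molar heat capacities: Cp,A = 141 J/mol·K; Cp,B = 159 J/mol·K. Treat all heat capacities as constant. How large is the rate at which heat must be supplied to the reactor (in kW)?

Q_in = 28.9 kW

Extent of reaction ξ = 0.681 × 127 = 86.487 mol/min
Reaction term: ξ·ΔH°_rxn = 86.487 × 9.33 = 806.92 kJ/min
Sensible, feed 196→25 °C: -3062.1 kJ/min
Outlet flows (mol/min): A 40.513, B 86.487
Sensible, products 25→230 °C: 3990.1 kJ/min
Q = ΔH = 1734.9 kJ/min = 28.915 kW
Heat supplied = 28.915 kW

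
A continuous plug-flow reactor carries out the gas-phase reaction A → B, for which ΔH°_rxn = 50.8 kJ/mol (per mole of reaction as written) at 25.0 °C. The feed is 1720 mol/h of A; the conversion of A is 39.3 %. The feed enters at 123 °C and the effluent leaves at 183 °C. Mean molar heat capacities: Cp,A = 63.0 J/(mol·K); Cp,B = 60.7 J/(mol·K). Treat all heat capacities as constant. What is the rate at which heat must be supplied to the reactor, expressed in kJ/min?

Q_in = 677 kJ/min

Extent of reaction ξ = 0.393 × 1720 = 675.96 mol/h
Reaction term: ξ·ΔH°_rxn = 675.96 × 50.8 = 34339 kJ/h
Sensible, feed 123→25 °C: -10619 kJ/h
Outlet flows (mol/h): A 1044, B 675.96
Sensible, products 25→183 °C: 16875 kJ/h
Q = ΔH = 40595 kJ/h = 11.276 kW
Heat supplied = 676.58 kJ/min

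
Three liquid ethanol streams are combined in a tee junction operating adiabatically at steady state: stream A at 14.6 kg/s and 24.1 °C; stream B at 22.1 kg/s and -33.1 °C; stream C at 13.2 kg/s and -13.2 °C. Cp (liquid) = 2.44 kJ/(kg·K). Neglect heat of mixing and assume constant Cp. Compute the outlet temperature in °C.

T_out = -11.1 °C

Adiabatic, steady state ⇒ Σ ṁᵢCp,ᵢ(T_out − Tᵢ) = 0
T_out = Σ ṁᵢCp,ᵢTᵢ / Σ ṁᵢCp,ᵢ
      = -1351.5 / 121.76 = -11.1 °C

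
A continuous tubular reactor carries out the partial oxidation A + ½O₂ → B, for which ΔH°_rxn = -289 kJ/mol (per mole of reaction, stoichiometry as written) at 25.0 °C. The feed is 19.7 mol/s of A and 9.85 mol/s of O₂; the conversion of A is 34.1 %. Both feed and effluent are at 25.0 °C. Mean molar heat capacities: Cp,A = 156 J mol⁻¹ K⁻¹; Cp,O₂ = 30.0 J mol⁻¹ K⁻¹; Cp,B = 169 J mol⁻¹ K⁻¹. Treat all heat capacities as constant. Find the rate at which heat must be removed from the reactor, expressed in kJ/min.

Q_out = 116000 kJ/min

Extent of reaction ξ = 0.341 × 19.7 = 6.7177 mol/s
Reaction term: ξ·ΔH°_rxn = 6.7177 × -289 = -1941.4 kJ/s
Q = ΔH = -1941.4 kJ/s = -1941.4 kW
Heat removed = 116480 kJ/min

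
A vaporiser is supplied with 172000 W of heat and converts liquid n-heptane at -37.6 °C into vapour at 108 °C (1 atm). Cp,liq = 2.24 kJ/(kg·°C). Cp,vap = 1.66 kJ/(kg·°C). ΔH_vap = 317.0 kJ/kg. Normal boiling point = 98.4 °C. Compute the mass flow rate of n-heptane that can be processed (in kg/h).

Δh = 2.24×(98.4−-37.6) + 317.0 + 1.66×(108−98.4) = 637.58 kJ/kg
Q = 172000 W = 172 kJ/s = 619200 kJ/h
ṁ = Q/Δh = 619200 / 637.58 = 971.18 kg/h

ṁ = 971 kg/h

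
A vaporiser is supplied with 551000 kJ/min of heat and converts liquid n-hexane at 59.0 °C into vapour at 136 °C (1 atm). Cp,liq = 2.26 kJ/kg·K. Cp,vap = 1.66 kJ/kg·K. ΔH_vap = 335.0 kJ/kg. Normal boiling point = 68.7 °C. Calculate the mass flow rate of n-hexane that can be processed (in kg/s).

Δh = 2.26×(68.7−59.0) + 335.0 + 1.66×(136−68.7) = 468.64 kJ/kg
Q = 551000 kJ/min = 9183.3 kJ/s = 9183.3 kJ/s
ṁ = Q/Δh = 9183.3 / 468.64 = 19.596 kg/s

ṁ = 19.6 kg/s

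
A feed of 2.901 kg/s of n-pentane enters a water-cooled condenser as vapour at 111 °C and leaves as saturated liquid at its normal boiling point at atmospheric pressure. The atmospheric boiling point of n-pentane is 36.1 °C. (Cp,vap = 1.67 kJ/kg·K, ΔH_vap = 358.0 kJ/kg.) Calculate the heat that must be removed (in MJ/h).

Q_c = 5050 MJ/h

vapour 111→36.1 °C: -125.08 kJ/kg
condensation at 36.1 °C: -358 kJ/kg
Δh = -125.08 + -358 = -483.08 kJ/kg
Q = ṁ·Δh = 2.901 kg/s × -483.08 kJ/kg = -1401.4 kJ/s
|Q| = 1401.4 kW = 5045.1 MJ/h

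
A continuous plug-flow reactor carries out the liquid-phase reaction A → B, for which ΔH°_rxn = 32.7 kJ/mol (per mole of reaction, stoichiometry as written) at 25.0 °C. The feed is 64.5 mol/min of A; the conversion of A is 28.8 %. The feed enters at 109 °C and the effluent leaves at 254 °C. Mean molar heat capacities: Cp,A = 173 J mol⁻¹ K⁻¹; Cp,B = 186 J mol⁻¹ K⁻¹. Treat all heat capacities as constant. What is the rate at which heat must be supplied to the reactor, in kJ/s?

Q_in = 38.0 kJ/s

Extent of reaction ξ = 0.288 × 64.5 = 18.576 mol/min
Reaction term: ξ·ΔH°_rxn = 18.576 × 32.7 = 607.44 kJ/min
Sensible, feed 109→25 °C: -937.31 kJ/min
Outlet flows (mol/min): A 45.924, B 18.576
Sensible, products 25→254 °C: 2610.6 kJ/min
Q = ΔH = 2280.7 kJ/min = 38.012 kW
Heat supplied = 38.012 kJ/s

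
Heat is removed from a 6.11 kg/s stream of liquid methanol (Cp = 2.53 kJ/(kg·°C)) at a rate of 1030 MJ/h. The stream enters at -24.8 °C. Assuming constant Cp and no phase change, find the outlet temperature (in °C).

T_out = -43.3 °C

Q = 1030 MJ/h = 286.11 kJ/s
ΔT = Q/(ṁ·Cp) = 286.11/(6.11×2.53) = 18.509 K
T_out = -24.8 − 18.509 = -43.309 °C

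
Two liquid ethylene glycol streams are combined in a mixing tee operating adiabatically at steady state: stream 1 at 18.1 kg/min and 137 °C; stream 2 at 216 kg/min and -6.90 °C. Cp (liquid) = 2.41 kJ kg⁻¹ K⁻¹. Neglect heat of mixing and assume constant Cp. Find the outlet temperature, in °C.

T_out = 4.23 °C

Adiabatic, steady state ⇒ Σ ṁᵢCp,ᵢ(T_out − Tᵢ) = 0
T_out = Σ ṁᵢCp,ᵢTᵢ / Σ ṁᵢCp,ᵢ
      = 2384.2 / 564.18 = 4.226 °C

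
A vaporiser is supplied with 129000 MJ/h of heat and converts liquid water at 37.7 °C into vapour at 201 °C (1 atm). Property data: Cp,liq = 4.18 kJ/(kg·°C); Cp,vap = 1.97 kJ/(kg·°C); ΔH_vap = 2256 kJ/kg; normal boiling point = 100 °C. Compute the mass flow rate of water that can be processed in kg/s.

Δh = 4.18×(100−37.7) + 2256 + 1.97×(201−100) = 2715.4 kJ/kg
Q = 129000 MJ/h = 35833 kJ/s = 35833 kJ/s
ṁ = Q/Δh = 35833 / 2715.4 = 13.196 kg/s

ṁ = 13.2 kg/s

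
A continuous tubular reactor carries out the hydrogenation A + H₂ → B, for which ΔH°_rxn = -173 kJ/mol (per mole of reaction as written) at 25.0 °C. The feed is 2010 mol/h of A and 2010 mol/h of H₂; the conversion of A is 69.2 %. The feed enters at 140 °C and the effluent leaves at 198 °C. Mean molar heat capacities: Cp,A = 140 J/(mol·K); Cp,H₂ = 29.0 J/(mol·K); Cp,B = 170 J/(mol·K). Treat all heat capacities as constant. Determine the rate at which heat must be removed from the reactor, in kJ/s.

Extent of reaction ξ = 0.692 × 2010 = 1390.9 mol/h
Reaction term: ξ·ΔH°_rxn = 1390.9 × -173 = -240630 kJ/h
Sensible, feed 140→25 °C: -39064 kJ/h
Outlet flows (mol/h): A 619.08, H₂ 619.08, B 1390.9
Sensible, products 25→198 °C: 59007 kJ/h
Q = ΔH = -220690 kJ/h = -61.302 kW
Heat removed = 61.302 kJ/s

Q_out = 61.3 kJ/s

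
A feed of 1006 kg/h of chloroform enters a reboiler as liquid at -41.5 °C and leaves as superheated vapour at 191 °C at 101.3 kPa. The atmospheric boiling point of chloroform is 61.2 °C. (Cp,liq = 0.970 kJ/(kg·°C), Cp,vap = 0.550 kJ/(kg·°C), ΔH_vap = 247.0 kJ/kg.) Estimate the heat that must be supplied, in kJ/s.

Q = 117 kJ/s

liquid -41.5→61.2 °C: 99.619 kJ/kg
vaporisation at 61.2 °C: 247 kJ/kg
vapour 61.2→191 °C: 71.39 kJ/kg
Δh = 99.619 + 247 + 71.39 = 418.01 kJ/kg
Q = ṁ·Δh = 1006 kg/h × 418.01 kJ/kg = 420520 kJ/h
|Q| = 116.81 kW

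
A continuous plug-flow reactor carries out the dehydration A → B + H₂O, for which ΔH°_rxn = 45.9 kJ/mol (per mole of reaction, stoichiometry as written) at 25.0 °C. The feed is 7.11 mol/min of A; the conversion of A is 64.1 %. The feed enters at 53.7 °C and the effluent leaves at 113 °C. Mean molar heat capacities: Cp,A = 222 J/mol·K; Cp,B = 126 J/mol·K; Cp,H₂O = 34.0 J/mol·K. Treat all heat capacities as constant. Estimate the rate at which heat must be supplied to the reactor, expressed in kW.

Q_in = 4.63 kW

Extent of reaction ξ = 0.641 × 7.11 = 4.5575 mol/min
Reaction term: ξ·ΔH°_rxn = 4.5575 × 45.9 = 209.19 kJ/min
Sensible, feed 53.7→25 °C: -45.301 kJ/min
Outlet flows (mol/min): A 2.5525, B 4.5575, H₂O 4.5575
Sensible, products 25→113 °C: 114.04 kJ/min
Q = ΔH = 277.92 kJ/min = 4.6321 kW
Heat supplied = 4.6321 kW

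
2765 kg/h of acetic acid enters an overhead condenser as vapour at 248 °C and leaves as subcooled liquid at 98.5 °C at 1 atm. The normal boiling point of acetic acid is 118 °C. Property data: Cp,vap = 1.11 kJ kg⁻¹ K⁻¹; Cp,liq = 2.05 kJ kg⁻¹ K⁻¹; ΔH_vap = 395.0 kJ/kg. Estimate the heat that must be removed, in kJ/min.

Q_c = 26700 kJ/min

vapour 248→118 °C: -144.3 kJ/kg
condensation at 118 °C: -395 kJ/kg
liquid 118→98.5 °C: -39.975 kJ/kg
Δh = -144.3 + -395 + -39.975 = -579.27 kJ/kg
Q = ṁ·Δh = 2765 kg/h × -579.27 kJ/kg = -1.6017e+06 kJ/h
|Q| = 444.92 kW = 26695 kJ/min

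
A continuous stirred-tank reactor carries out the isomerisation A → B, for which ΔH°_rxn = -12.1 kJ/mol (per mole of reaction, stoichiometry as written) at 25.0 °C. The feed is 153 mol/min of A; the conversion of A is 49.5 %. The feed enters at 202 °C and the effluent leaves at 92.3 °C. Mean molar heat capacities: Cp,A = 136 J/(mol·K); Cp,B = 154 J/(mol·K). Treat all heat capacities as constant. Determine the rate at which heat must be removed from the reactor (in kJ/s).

Extent of reaction ξ = 0.495 × 153 = 75.735 mol/min
Reaction term: ξ·ΔH°_rxn = 75.735 × -12.1 = -916.39 kJ/min
Sensible, feed 202→25 °C: -3683 kJ/min
Outlet flows (mol/min): A 77.265, B 75.735
Sensible, products 25→92.3 °C: 1492.1 kJ/min
Q = ΔH = -3107.3 kJ/min = -51.788 kW
Heat removed = 51.788 kJ/s

Q_out = 51.8 kJ/s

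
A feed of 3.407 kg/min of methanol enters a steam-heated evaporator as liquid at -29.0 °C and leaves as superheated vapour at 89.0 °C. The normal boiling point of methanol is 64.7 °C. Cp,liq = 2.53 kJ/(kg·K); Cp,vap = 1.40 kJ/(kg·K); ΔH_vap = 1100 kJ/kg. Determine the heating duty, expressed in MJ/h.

Q = 280 MJ/h

liquid -29.0→64.7 °C: 237.06 kJ/kg
vaporisation at 64.7 °C: 1100 kJ/kg
vapour 64.7→89.0 °C: 34.02 kJ/kg
Δh = 237.06 + 1100 + 34.02 = 1371.1 kJ/kg
Q = ṁ·Δh = 3.407 kg/min × 1371.1 kJ/kg = 4671.3 kJ/min
|Q| = 77.855 kW = 280.28 MJ/h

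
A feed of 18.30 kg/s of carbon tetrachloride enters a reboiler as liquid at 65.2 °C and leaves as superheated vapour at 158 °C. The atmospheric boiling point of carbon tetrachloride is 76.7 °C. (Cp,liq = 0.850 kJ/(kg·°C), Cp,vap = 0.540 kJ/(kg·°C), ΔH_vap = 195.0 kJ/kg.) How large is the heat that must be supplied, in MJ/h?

liquid 65.2→76.7 °C: 9.775 kJ/kg
vaporisation at 76.7 °C: 195 kJ/kg
vapour 76.7→158 °C: 43.902 kJ/kg
Δh = 9.775 + 195 + 43.902 = 248.68 kJ/kg
Q = ṁ·Δh = 18.30 kg/s × 248.68 kJ/kg = 4550.8 kJ/s
|Q| = 4550.8 kW = 16383 MJ/h

Q = 16400 MJ/h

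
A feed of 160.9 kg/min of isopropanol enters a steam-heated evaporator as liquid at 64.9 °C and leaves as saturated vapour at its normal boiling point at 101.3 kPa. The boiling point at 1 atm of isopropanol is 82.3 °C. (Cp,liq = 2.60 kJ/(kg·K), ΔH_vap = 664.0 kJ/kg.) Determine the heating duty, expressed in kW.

Q = 1900 kW

liquid 64.9→82.3 °C: 45.24 kJ/kg
vaporisation at 82.3 °C: 664 kJ/kg
Δh = 45.24 + 664 = 709.24 kJ/kg
Q = ṁ·Δh = 160.9 kg/min × 709.24 kJ/kg = 114120 kJ/min
|Q| = 1901.9 kW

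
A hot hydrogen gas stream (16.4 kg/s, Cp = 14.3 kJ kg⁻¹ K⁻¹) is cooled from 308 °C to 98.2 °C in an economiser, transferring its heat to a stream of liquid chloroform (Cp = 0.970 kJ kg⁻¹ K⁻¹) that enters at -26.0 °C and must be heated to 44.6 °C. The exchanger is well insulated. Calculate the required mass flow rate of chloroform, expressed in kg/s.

Heat released by hot stream: Q = 16.4 × 14.3 × (308 − 98.2) = 49202 kJ/s
Energy balance on cold side (adiabatic exchanger): Q = ṁ_c·Cp_c·(T_c,out − T_c,in)
ṁ_c = 49202 / [0.970 × (44.6 − -26.0)] = 718.47 kg/s

ṁ_c = 718 kg/s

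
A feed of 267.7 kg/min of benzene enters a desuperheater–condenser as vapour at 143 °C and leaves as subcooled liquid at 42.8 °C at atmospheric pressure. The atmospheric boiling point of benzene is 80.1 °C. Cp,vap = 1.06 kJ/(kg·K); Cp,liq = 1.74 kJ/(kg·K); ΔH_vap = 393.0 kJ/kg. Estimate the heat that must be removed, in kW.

Q_c = 2340 kW

vapour 143→80.1 °C: -66.674 kJ/kg
condensation at 80.1 °C: -393 kJ/kg
liquid 80.1→42.8 °C: -64.902 kJ/kg
Δh = -66.674 + -393 + -64.902 = -524.58 kJ/kg
Q = ṁ·Δh = 267.7 kg/min × -524.58 kJ/kg = -140430 kJ/min
|Q| = 2340.5 kW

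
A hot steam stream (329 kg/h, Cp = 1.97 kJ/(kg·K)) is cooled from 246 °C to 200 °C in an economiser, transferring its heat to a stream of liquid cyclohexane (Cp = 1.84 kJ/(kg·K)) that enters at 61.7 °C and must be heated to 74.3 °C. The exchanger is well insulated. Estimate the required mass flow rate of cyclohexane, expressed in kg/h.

ṁ_c = 1290 kg/h

Heat released by hot stream: Q = 329 × 1.97 × (246 − 200) = 29814 kJ/h
Energy balance on cold side (adiabatic exchanger): Q = ṁ_c·Cp_c·(T_c,out − T_c,in)
ṁ_c = 29814 / [1.84 × (74.3 − 61.7)] = 1286 kg/h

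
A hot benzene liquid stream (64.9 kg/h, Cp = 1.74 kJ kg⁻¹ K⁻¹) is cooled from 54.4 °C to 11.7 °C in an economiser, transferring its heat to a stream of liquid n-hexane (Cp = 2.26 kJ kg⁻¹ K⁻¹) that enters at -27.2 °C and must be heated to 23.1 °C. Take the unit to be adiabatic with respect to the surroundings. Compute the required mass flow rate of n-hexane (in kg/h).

ṁ_c = 42.4 kg/h

Heat released by hot stream: Q = 64.9 × 1.74 × (54.4 − 11.7) = 4821.9 kJ/h
Energy balance on cold side (adiabatic exchanger): Q = ṁ_c·Cp_c·(T_c,out − T_c,in)
ṁ_c = 4821.9 / [2.26 × (23.1 − -27.2)] = 42.418 kg/h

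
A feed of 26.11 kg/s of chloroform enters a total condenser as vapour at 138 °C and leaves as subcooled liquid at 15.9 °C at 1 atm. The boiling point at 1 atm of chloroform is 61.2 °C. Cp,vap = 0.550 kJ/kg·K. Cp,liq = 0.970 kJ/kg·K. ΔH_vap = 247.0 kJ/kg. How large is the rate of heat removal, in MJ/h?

Q_c = 31300 MJ/h

vapour 138→61.2 °C: -42.24 kJ/kg
condensation at 61.2 °C: -247 kJ/kg
liquid 61.2→15.9 °C: -43.941 kJ/kg
Δh = -42.24 + -247 + -43.941 = -333.18 kJ/kg
Q = ṁ·Δh = 26.11 kg/s × -333.18 kJ/kg = -8699.4 kJ/s
|Q| = 8699.4 kW = 31318 MJ/h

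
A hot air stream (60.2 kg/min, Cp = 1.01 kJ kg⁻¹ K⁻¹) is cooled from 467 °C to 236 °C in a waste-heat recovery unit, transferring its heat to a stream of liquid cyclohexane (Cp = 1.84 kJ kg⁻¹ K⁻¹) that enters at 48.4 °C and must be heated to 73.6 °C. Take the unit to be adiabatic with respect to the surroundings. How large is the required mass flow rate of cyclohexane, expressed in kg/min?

ṁ_c = 303 kg/min

Heat released by hot stream: Q = 60.2 × 1.01 × (467 − 236) = 14045 kJ/min
Energy balance on cold side (adiabatic exchanger): Q = ṁ_c·Cp_c·(T_c,out − T_c,in)
ṁ_c = 14045 / [1.84 × (73.6 − 48.4)] = 302.91 kg/min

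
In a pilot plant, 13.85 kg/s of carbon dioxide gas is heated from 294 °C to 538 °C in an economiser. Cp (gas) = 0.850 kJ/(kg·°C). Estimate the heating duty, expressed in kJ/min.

Q = ṁ·Cp·ΔT = 13.85 × 0.850 × (538 − 294) = 2872.5 kJ/s
Heating duty = 172350 kJ/min

Q = 172000 kJ/min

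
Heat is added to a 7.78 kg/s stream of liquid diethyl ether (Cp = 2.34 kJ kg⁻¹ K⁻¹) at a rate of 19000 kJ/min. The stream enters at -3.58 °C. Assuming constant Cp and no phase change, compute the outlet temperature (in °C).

T_out = 13.8 °C

Q = 19000 kJ/min = 316.67 kJ/s
ΔT = Q/(ṁ·Cp) = 316.67/(7.78×2.34) = 17.394 K
T_out = -3.58 + 17.394 = 13.814 °C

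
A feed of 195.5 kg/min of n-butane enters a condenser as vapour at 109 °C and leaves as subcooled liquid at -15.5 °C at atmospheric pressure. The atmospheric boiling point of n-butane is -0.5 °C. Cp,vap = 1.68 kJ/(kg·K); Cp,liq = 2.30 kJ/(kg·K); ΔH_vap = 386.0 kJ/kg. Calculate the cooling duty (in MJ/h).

Q_c = 7090 MJ/h

vapour 109→-0.5 °C: -183.96 kJ/kg
condensation at -0.5 °C: -386 kJ/kg
liquid -0.5→-15.5 °C: -34.5 kJ/kg
Δh = -183.96 + -386 + -34.5 = -604.46 kJ/kg
Q = ṁ·Δh = 195.5 kg/min × -604.46 kJ/kg = -118170 kJ/min
|Q| = 1969.5 kW = 7090.3 MJ/h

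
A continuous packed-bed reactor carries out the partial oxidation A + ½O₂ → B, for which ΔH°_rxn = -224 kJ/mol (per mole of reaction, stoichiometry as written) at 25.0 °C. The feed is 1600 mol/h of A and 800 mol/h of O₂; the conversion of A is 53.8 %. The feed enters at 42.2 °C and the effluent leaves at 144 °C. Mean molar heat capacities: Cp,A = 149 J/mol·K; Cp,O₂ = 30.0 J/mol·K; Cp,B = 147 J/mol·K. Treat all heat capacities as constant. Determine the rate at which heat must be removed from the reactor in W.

Extent of reaction ξ = 0.538 × 1600 = 860.8 mol/h
Reaction term: ξ·ΔH°_rxn = 860.8 × -224 = -192820 kJ/h
Sensible, feed 42.2→25 °C: -4513.3 kJ/h
Outlet flows (mol/h): A 739.2, O₂ 369.6, B 860.8
Sensible, products 25→144 °C: 29484 kJ/h
Q = ΔH = -167850 kJ/h = -46.625 kW
Heat removed = 46625 W

Q_out = 46600 W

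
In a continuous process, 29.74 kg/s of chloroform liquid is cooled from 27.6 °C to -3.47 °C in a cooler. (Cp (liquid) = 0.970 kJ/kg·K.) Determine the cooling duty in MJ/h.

Q_c = 3230 MJ/h

Q = ṁ·Cp·ΔT = 29.74 × 0.970 × (-3.47 − 27.6) = -896.3 kJ/s
Cooling duty = 3226.7 MJ/h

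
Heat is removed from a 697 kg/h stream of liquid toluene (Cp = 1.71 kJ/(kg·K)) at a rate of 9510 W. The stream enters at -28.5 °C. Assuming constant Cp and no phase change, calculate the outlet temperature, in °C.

Q = 9510 W = 34236 kJ/h
ΔT = Q/(ṁ·Cp) = 34236/(697×1.71) = 28.725 K
T_out = -28.5 − 28.725 = -57.225 °C

T_out = -57.2 °C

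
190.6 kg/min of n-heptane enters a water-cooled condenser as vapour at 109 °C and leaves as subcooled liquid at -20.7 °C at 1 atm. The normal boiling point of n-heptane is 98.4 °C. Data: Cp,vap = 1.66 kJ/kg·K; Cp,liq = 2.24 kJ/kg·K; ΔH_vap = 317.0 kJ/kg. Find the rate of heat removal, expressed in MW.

Q_c = 1.91 MW

vapour 109→98.4 °C: -17.596 kJ/kg
condensation at 98.4 °C: -317 kJ/kg
liquid 98.4→-20.7 °C: -266.78 kJ/kg
Δh = -17.596 + -317 + -266.78 = -601.38 kJ/kg
Q = ṁ·Δh = 190.6 kg/min × -601.38 kJ/kg = -114620 kJ/min
|Q| = 1910.4 kW = 1.9104 MW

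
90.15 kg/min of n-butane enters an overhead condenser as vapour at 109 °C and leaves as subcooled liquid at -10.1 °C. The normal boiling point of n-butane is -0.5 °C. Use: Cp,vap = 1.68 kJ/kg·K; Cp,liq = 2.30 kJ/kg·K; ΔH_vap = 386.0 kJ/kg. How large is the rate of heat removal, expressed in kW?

Q_c = 890 kW

vapour 109→-0.5 °C: -183.96 kJ/kg
condensation at -0.5 °C: -386 kJ/kg
liquid -0.5→-10.1 °C: -22.08 kJ/kg
Δh = -183.96 + -386 + -22.08 = -592.04 kJ/kg
Q = ṁ·Δh = 90.15 kg/min × -592.04 kJ/kg = -53372 kJ/min
|Q| = 889.54 kW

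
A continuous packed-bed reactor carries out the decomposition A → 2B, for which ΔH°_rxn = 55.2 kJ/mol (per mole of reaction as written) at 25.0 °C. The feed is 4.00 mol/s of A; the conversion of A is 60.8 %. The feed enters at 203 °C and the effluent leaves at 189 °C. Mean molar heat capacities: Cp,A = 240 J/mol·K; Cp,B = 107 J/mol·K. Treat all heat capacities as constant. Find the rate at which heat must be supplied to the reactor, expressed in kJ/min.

Extent of reaction ξ = 0.608 × 4.00 = 2.432 mol/s
Reaction term: ξ·ΔH°_rxn = 2.432 × 55.2 = 134.25 kJ/s
Sensible, feed 203→25 °C: -170.88 kJ/s
Outlet flows (mol/s): A 1.568, B 4.864
Sensible, products 25→189 °C: 147.07 kJ/s
Q = ΔH = 110.44 kJ/s = 110.44 kW
Heat supplied = 6626.2 kJ/min

Q_in = 6630 kJ/min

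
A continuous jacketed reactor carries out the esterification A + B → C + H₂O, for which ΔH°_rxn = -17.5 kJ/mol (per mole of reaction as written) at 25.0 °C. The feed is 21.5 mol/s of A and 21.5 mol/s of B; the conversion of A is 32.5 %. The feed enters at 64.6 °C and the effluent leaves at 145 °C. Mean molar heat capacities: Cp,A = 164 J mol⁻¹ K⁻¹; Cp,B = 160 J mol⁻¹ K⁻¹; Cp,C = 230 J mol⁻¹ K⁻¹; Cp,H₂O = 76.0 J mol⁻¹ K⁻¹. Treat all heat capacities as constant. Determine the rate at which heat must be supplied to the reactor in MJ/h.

Extent of reaction ξ = 0.325 × 21.5 = 6.9875 mol/s
Reaction term: ξ·ΔH°_rxn = 6.9875 × -17.5 = -122.28 kJ/s
Sensible, feed 64.6→25 °C: -275.85 kJ/s
Outlet flows (mol/s): A 14.512, B 14.512, C 6.9875, H₂O 6.9875
Sensible, products 25→145 °C: 820.83 kJ/s
Q = ΔH = 422.69 kJ/s = 422.69 kW
Heat supplied = 1521.7 MJ/h

Q_in = 1520 MJ/h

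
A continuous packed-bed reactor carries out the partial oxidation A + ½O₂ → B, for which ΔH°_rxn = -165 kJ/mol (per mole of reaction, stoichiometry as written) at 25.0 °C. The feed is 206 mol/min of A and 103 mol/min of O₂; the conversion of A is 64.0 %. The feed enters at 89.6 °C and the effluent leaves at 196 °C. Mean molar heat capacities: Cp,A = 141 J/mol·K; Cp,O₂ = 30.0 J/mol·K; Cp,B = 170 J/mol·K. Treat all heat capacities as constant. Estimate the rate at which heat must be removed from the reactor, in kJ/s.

Q_out = 300 kJ/s

Extent of reaction ξ = 0.640 × 206 = 131.84 mol/min
Reaction term: ξ·ΔH°_rxn = 131.84 × -165 = -21754 kJ/min
Sensible, feed 89.6→25 °C: -2076 kJ/min
Outlet flows (mol/min): A 74.16, O₂ 37.08, B 131.84
Sensible, products 25→196 °C: 5810.9 kJ/min
Q = ΔH = -18019 kJ/min = -300.31 kW
Heat removed = 300.31 kJ/s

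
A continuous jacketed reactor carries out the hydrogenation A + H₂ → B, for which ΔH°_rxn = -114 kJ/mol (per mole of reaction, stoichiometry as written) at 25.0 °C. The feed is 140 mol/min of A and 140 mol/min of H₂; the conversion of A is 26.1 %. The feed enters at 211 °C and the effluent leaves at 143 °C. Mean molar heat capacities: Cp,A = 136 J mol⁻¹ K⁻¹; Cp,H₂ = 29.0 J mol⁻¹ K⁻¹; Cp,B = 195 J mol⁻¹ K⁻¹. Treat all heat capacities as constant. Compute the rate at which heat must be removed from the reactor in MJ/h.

Extent of reaction ξ = 0.261 × 140 = 36.54 mol/min
Reaction term: ξ·ΔH°_rxn = 36.54 × -114 = -4165.6 kJ/min
Sensible, feed 211→25 °C: -4296.6 kJ/min
Outlet flows (mol/min): A 103.46, H₂ 103.46, B 36.54
Sensible, products 25→143 °C: 2855.2 kJ/min
Q = ΔH = -5607 kJ/min = -93.45 kW
Heat removed = 336.42 MJ/h

Q_out = 336 MJ/h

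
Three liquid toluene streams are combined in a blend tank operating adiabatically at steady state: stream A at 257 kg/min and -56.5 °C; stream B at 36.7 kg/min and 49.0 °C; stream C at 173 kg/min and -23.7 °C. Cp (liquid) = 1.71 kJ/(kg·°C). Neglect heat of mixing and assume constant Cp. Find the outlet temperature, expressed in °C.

T_out = -36.0 °C

Energy balance with Q = 0: Σ ṁᵢCp,ᵢ(T_out − Tᵢ) = 0
T_out = Σ ṁᵢCp,ᵢTᵢ / Σ ṁᵢCp,ᵢ
      = -28766 / 798.06 = -36.045 °C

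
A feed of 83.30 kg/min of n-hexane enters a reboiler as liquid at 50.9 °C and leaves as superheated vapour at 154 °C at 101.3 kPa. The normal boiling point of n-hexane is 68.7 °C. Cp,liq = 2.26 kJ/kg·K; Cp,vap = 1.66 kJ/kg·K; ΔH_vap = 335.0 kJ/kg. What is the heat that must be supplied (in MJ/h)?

Q = 2580 MJ/h

liquid 50.9→68.7 °C: 40.228 kJ/kg
vaporisation at 68.7 °C: 335 kJ/kg
vapour 68.7→154 °C: 141.6 kJ/kg
Δh = 40.228 + 335 + 141.6 = 516.83 kJ/kg
Q = ṁ·Δh = 83.30 kg/min × 516.83 kJ/kg = 43052 kJ/min
|Q| = 717.53 kW = 2583.1 MJ/h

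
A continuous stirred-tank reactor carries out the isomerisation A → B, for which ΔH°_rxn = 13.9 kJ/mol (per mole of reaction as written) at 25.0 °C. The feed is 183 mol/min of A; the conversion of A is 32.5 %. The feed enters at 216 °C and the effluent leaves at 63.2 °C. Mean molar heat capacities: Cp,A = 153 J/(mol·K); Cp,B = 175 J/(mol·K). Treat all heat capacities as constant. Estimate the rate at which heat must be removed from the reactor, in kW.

Extent of reaction ξ = 0.325 × 183 = 59.475 mol/min
Reaction term: ξ·ΔH°_rxn = 59.475 × 13.9 = 826.7 kJ/min
Sensible, feed 216→25 °C: -5347.8 kJ/min
Outlet flows (mol/min): A 123.53, B 59.475
Sensible, products 25→63.2 °C: 1119.5 kJ/min
Q = ΔH = -3401.6 kJ/min = -56.693 kW
Heat removed = 56.693 kW

Q_out = 56.7 kW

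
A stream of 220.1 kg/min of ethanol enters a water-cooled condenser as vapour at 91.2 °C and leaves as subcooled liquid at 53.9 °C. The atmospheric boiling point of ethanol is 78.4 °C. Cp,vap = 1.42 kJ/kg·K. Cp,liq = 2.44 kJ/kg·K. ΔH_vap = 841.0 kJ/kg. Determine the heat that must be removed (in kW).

Q_c = 3370 kW

vapour 91.2→78.4 °C: -18.176 kJ/kg
condensation at 78.4 °C: -841 kJ/kg
liquid 78.4→53.9 °C: -59.78 kJ/kg
Δh = -18.176 + -841 + -59.78 = -918.96 kJ/kg
Q = ṁ·Δh = 220.1 kg/min × -918.96 kJ/kg = -202260 kJ/min
|Q| = 3371 kW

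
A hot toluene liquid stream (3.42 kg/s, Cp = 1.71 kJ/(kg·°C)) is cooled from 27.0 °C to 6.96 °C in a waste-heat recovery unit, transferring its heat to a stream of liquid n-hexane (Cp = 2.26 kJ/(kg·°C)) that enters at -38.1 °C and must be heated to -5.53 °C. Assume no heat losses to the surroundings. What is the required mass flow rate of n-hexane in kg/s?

Heat released by hot stream: Q = 3.42 × 1.71 × (27.0 − 6.96) = 117.2 kJ/s
Energy balance on cold side (adiabatic exchanger): Q = ṁ_c·Cp_c·(T_c,out − T_c,in)
ṁ_c = 117.2 / [2.26 × (-5.53 − -38.1)] = 1.5922 kg/s

ṁ_c = 1.59 kg/s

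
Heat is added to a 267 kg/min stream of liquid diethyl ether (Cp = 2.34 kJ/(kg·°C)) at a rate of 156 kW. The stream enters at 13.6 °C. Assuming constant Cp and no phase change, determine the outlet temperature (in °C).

T_out = 28.6 °C

Q = 156 kW = 9360 kJ/min
ΔT = Q/(ṁ·Cp) = 9360/(267×2.34) = 14.981 K
T_out = 13.6 + 14.981 = 28.581 °C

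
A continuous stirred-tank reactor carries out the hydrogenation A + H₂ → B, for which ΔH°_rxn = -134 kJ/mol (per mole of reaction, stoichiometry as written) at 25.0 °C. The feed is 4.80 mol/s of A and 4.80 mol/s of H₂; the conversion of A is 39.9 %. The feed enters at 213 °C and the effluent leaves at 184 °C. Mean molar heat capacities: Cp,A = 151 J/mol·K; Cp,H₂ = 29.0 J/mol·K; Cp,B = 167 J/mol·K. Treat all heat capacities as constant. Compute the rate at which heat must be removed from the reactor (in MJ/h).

Q_out = 1030 MJ/h

Extent of reaction ξ = 0.399 × 4.80 = 1.9152 mol/s
Reaction term: ξ·ΔH°_rxn = 1.9152 × -134 = -256.64 kJ/s
Sensible, feed 213→25 °C: -162.43 kJ/s
Outlet flows (mol/s): A 2.8848, H₂ 2.8848, B 1.9152
Sensible, products 25→184 °C: 133.42 kJ/s
Q = ΔH = -285.65 kJ/s = -285.65 kW
Heat removed = 1028.3 MJ/h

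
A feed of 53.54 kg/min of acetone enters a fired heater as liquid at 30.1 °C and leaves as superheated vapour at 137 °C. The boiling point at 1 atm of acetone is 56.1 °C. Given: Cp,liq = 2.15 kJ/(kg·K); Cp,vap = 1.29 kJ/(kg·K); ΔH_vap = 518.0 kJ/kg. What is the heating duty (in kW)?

liquid 30.1→56.1 °C: 55.9 kJ/kg
vaporisation at 56.1 °C: 518 kJ/kg
vapour 56.1→137 °C: 104.36 kJ/kg
Δh = 55.9 + 518 + 104.36 = 678.26 kJ/kg
Q = ṁ·Δh = 53.54 kg/min × 678.26 kJ/kg = 36314 kJ/min
|Q| = 605.23 kW

Q = 605 kW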